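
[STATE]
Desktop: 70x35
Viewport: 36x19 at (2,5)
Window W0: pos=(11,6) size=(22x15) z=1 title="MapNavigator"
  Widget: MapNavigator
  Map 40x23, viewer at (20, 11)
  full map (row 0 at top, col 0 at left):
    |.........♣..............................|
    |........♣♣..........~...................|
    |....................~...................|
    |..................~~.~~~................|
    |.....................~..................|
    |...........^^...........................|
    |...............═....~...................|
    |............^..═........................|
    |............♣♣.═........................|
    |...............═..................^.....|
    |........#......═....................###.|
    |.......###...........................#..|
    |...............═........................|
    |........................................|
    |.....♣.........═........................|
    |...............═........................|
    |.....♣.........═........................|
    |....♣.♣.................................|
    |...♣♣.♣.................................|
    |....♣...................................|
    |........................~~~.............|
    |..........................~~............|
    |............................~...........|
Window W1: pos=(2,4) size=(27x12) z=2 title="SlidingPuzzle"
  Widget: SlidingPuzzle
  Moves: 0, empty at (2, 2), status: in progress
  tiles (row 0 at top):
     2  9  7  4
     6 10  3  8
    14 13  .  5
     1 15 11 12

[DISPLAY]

┃ SlidingPuzzle           ┃         
┠─────────────────────────┨━━━┓     
┃┌────┬────┬────┬────┐    ┃   ┃     
┃│  2 │  9 │  7 │  4 │    ┃───┨     
┃├────┼────┼────┼────┤    ┃...┃     
┃│  6 │ 10 │  3 │  8 │    ┃...┃     
┃├────┼────┼────┼────┤    ┃...┃     
┃│ 14 │ 13 │    │  5 │    ┃...┃     
┃├────┼────┼────┼────┤    ┃...┃     
┃│  1 │ 15 │ 11 │ 12 │    ┃...┃     
┗━━━━━━━━━━━━━━━━━━━━━━━━━┛...┃     
         ┃....................┃     
         ┃.....═..............┃     
         ┃.....═..............┃     
         ┃.....═..............┃     
         ┗━━━━━━━━━━━━━━━━━━━━┛     
                                    
                                    
                                    


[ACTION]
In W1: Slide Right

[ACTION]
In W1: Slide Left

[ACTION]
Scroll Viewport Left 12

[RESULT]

  ┃ SlidingPuzzle           ┃       
  ┠─────────────────────────┨━━━┓   
  ┃┌────┬────┬────┬────┐    ┃   ┃   
  ┃│  2 │  9 │  7 │  4 │    ┃───┨   
  ┃├────┼────┼────┼────┤    ┃...┃   
  ┃│  6 │ 10 │  3 │  8 │    ┃...┃   
  ┃├────┼────┼────┼────┤    ┃...┃   
  ┃│ 14 │ 13 │    │  5 │    ┃...┃   
  ┃├────┼────┼────┼────┤    ┃...┃   
  ┃│  1 │ 15 │ 11 │ 12 │    ┃...┃   
  ┗━━━━━━━━━━━━━━━━━━━━━━━━━┛...┃   
           ┃....................┃   
           ┃.....═..............┃   
           ┃.....═..............┃   
           ┃.....═..............┃   
           ┗━━━━━━━━━━━━━━━━━━━━┛   
                                    
                                    
                                    


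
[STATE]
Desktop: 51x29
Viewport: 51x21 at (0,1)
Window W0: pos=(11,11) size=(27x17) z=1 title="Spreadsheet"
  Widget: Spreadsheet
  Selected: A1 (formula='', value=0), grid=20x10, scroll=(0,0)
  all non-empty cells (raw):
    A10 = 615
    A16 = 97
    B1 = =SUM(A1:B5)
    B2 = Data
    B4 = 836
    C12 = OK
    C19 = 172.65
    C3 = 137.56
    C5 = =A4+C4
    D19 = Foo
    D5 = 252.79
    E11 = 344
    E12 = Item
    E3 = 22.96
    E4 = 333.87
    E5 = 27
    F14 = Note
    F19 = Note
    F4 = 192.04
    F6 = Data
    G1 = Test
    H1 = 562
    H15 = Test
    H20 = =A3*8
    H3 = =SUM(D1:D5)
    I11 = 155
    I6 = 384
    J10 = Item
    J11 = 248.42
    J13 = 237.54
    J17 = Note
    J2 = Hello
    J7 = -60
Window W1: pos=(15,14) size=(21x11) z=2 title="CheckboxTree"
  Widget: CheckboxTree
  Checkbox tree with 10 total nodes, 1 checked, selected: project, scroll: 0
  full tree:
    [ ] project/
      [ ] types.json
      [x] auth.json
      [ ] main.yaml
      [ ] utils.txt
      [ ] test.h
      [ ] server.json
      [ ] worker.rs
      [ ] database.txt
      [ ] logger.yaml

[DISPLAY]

                                                   
                                                   
                                                   
                                                   
                                                   
                                                   
                                                   
                                                   
                                                   
                                                   
           ┏━━━━━━━━━━━━━━━━━━━━━━━━━┓             
           ┃ Spreadsheet             ┃             
           ┠─────────────────────────┨             
           ┃A1:┏━━━━━━━━━━━━━━━━━━━┓ ┃             
           ┃   ┃ CheckboxTree      ┃ ┃             
           ┃---┠───────────────────┨-┃             
           ┃  1┃>[-] project/      ┃ ┃             
           ┃  2┃   [ ] types.json  ┃ ┃             
           ┃  3┃   [x] auth.json   ┃7┃             
           ┃  4┃   [ ] main.yaml   ┃ ┃             
           ┃  5┃   [ ] utils.txt   ┃ ┃             


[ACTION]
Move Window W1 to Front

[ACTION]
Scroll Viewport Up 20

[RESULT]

                                                   
                                                   
                                                   
                                                   
                                                   
                                                   
                                                   
                                                   
                                                   
                                                   
                                                   
           ┏━━━━━━━━━━━━━━━━━━━━━━━━━┓             
           ┃ Spreadsheet             ┃             
           ┠─────────────────────────┨             
           ┃A1:┏━━━━━━━━━━━━━━━━━━━┓ ┃             
           ┃   ┃ CheckboxTree      ┃ ┃             
           ┃---┠───────────────────┨-┃             
           ┃  1┃>[-] project/      ┃ ┃             
           ┃  2┃   [ ] types.json  ┃ ┃             
           ┃  3┃   [x] auth.json   ┃7┃             
           ┃  4┃   [ ] main.yaml   ┃ ┃             


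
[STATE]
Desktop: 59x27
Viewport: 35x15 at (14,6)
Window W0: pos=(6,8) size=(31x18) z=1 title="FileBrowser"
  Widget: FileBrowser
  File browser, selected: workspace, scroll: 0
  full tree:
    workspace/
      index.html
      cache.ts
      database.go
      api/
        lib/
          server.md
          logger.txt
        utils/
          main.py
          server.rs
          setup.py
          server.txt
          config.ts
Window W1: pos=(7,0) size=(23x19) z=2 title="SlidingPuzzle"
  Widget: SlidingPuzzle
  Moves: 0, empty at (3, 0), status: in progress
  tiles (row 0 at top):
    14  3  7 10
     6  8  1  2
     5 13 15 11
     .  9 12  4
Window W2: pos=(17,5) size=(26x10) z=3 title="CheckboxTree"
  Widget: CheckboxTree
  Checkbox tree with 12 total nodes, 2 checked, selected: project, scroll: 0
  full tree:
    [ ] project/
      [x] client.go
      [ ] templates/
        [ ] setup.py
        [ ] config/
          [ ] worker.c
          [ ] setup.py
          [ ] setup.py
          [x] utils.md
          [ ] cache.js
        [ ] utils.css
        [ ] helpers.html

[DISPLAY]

  8┃ CheckboxTree           ┃      
───┠────────────────────────┨      
 13┃>[-] project/           ┃      
───┃   [x] client.go        ┃      
  9┃   [-] templates/       ┃      
───┃     [ ] setup.py       ┃      
 0 ┃     [-] config/        ┃      
   ┃       [ ] worker.c     ┃      
   ┗━━━━━━━━━━━━━━━━━━━━━━━━┛      
               ┃      ┃            
               ┃      ┃            
               ┃      ┃            
━━━━━━━━━━━━━━━┛      ┃            
                      ┃            
                      ┃            


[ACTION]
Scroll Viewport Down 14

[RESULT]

 0 ┃     [-] config/        ┃      
   ┃       [ ] worker.c     ┃      
   ┗━━━━━━━━━━━━━━━━━━━━━━━━┛      
               ┃      ┃            
               ┃      ┃            
               ┃      ┃            
━━━━━━━━━━━━━━━┛      ┃            
                      ┃            
                      ┃            
                      ┃            
                      ┃            
                      ┃            
                      ┃            
━━━━━━━━━━━━━━━━━━━━━━┛            
                                   


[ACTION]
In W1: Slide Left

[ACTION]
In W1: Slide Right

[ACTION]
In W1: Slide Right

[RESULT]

 2 ┃     [-] config/        ┃      
   ┃       [ ] worker.c     ┃      
   ┗━━━━━━━━━━━━━━━━━━━━━━━━┛      
               ┃      ┃            
               ┃      ┃            
               ┃      ┃            
━━━━━━━━━━━━━━━┛      ┃            
                      ┃            
                      ┃            
                      ┃            
                      ┃            
                      ┃            
                      ┃            
━━━━━━━━━━━━━━━━━━━━━━┛            
                                   


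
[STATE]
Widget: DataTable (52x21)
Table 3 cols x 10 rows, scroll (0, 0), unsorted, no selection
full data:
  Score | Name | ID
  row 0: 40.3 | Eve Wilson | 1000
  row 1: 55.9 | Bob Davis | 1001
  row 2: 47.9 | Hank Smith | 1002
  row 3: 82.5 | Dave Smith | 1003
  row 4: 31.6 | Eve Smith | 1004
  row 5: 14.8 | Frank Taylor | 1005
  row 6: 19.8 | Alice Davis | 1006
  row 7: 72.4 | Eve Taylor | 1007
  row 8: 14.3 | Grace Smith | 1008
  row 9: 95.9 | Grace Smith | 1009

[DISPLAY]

Score│Name        │ID                               
─────┼────────────┼────                             
40.3 │Eve Wilson  │1000                             
55.9 │Bob Davis   │1001                             
47.9 │Hank Smith  │1002                             
82.5 │Dave Smith  │1003                             
31.6 │Eve Smith   │1004                             
14.8 │Frank Taylor│1005                             
19.8 │Alice Davis │1006                             
72.4 │Eve Taylor  │1007                             
14.3 │Grace Smith │1008                             
95.9 │Grace Smith │1009                             
                                                    
                                                    
                                                    
                                                    
                                                    
                                                    
                                                    
                                                    
                                                    


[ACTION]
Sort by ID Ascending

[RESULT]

Score│Name        │ID ▲                             
─────┼────────────┼────                             
40.3 │Eve Wilson  │1000                             
55.9 │Bob Davis   │1001                             
47.9 │Hank Smith  │1002                             
82.5 │Dave Smith  │1003                             
31.6 │Eve Smith   │1004                             
14.8 │Frank Taylor│1005                             
19.8 │Alice Davis │1006                             
72.4 │Eve Taylor  │1007                             
14.3 │Grace Smith │1008                             
95.9 │Grace Smith │1009                             
                                                    
                                                    
                                                    
                                                    
                                                    
                                                    
                                                    
                                                    
                                                    


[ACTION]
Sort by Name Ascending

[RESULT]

Score│Name       ▲│ID                               
─────┼────────────┼────                             
19.8 │Alice Davis │1006                             
55.9 │Bob Davis   │1001                             
82.5 │Dave Smith  │1003                             
31.6 │Eve Smith   │1004                             
72.4 │Eve Taylor  │1007                             
40.3 │Eve Wilson  │1000                             
14.8 │Frank Taylor│1005                             
14.3 │Grace Smith │1008                             
95.9 │Grace Smith │1009                             
47.9 │Hank Smith  │1002                             
                                                    
                                                    
                                                    
                                                    
                                                    
                                                    
                                                    
                                                    
                                                    


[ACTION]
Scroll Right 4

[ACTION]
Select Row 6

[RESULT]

Score│Name       ▲│ID                               
─────┼────────────┼────                             
19.8 │Alice Davis │1006                             
55.9 │Bob Davis   │1001                             
82.5 │Dave Smith  │1003                             
31.6 │Eve Smith   │1004                             
72.4 │Eve Taylor  │1007                             
40.3 │Eve Wilson  │1000                             
>4.8 │Frank Taylor│1005                             
14.3 │Grace Smith │1008                             
95.9 │Grace Smith │1009                             
47.9 │Hank Smith  │1002                             
                                                    
                                                    
                                                    
                                                    
                                                    
                                                    
                                                    
                                                    
                                                    


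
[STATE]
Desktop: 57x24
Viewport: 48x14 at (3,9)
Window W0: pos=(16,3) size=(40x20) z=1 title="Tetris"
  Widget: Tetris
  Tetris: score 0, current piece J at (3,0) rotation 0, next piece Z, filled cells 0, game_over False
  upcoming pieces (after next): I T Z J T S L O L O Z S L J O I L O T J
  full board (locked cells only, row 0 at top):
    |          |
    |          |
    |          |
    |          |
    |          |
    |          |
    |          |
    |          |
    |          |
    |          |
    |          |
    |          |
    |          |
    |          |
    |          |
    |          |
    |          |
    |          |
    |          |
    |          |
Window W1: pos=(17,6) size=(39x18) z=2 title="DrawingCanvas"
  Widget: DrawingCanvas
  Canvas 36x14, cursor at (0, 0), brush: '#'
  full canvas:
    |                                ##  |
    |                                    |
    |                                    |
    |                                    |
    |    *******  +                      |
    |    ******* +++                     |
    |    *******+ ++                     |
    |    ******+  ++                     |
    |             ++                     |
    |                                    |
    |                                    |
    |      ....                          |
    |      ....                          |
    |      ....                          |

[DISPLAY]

             ┃┃+                               #
             ┃┃                                 
             ┃┃                                 
             ┃┃                                 
             ┃┃    *******  +                   
             ┃┃    ******* +++                  
             ┃┃    *******+ ++                  
             ┃┃    ******+  ++                  
             ┃┃             ++                  
             ┃┃                                 
             ┃┃                                 
             ┃┃      ....                       
             ┃┃      ....                       
             ┗┃      ....                       


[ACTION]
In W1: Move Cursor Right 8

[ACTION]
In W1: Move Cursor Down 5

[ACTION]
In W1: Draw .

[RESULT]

             ┃┃                                #
             ┃┃                                 
             ┃┃                                 
             ┃┃                                 
             ┃┃    *******  +                   
             ┃┃    ****.** +++                  
             ┃┃    *******+ ++                  
             ┃┃    ******+  ++                  
             ┃┃             ++                  
             ┃┃                                 
             ┃┃                                 
             ┃┃      ....                       
             ┃┃      ....                       
             ┗┃      ....                       


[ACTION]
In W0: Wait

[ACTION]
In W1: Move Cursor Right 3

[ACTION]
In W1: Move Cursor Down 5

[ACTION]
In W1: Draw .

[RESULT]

             ┃┃                                #
             ┃┃                                 
             ┃┃                                 
             ┃┃                                 
             ┃┃    *******  +                   
             ┃┃    ****.** +++                  
             ┃┃    *******+ ++                  
             ┃┃    ******+  ++                  
             ┃┃             ++                  
             ┃┃                                 
             ┃┃           .                     
             ┃┃      ....                       
             ┃┃      ....                       
             ┗┃      ....                       


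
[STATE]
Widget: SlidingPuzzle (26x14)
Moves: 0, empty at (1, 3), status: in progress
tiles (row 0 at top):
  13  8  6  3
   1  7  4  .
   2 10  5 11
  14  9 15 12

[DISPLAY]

┌────┬────┬────┬────┐     
│ 13 │  8 │  6 │  3 │     
├────┼────┼────┼────┤     
│  1 │  7 │  4 │    │     
├────┼────┼────┼────┤     
│  2 │ 10 │  5 │ 11 │     
├────┼────┼────┼────┤     
│ 14 │  9 │ 15 │ 12 │     
└────┴────┴────┴────┘     
Moves: 0                  
                          
                          
                          
                          


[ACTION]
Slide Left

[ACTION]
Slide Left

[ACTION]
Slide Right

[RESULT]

┌────┬────┬────┬────┐     
│ 13 │  8 │  6 │  3 │     
├────┼────┼────┼────┤     
│  1 │  7 │    │  4 │     
├────┼────┼────┼────┤     
│  2 │ 10 │  5 │ 11 │     
├────┼────┼────┼────┤     
│ 14 │  9 │ 15 │ 12 │     
└────┴────┴────┴────┘     
Moves: 1                  
                          
                          
                          
                          


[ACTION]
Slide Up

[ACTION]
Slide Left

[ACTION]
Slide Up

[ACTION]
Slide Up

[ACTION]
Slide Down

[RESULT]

┌────┬────┬────┬────┐     
│ 13 │  8 │  6 │  3 │     
├────┼────┼────┼────┤     
│  1 │  7 │  5 │  4 │     
├────┼────┼────┼────┤     
│  2 │ 10 │ 11 │    │     
├────┼────┼────┼────┤     
│ 14 │  9 │ 15 │ 12 │     
└────┴────┴────┴────┘     
Moves: 5                  
                          
                          
                          
                          


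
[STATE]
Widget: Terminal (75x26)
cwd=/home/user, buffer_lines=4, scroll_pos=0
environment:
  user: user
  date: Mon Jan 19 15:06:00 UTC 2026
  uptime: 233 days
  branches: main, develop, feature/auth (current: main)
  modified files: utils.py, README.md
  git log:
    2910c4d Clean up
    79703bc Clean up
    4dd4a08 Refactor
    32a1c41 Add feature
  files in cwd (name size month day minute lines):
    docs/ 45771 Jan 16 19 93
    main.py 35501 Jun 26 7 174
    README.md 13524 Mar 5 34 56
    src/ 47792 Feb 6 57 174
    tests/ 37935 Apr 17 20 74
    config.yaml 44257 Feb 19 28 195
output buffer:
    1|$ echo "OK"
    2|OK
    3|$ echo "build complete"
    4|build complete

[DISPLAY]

$ echo "OK"                                                                
OK                                                                         
$ echo "build complete"                                                    
build complete                                                             
$ █                                                                        
                                                                           
                                                                           
                                                                           
                                                                           
                                                                           
                                                                           
                                                                           
                                                                           
                                                                           
                                                                           
                                                                           
                                                                           
                                                                           
                                                                           
                                                                           
                                                                           
                                                                           
                                                                           
                                                                           
                                                                           
                                                                           


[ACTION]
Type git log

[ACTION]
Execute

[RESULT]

$ echo "OK"                                                                
OK                                                                         
$ echo "build complete"                                                    
build complete                                                             
$ git log                                                                  
2910c4d Clean up                                                           
79703bc Clean up                                                           
4dd4a08 Refactor                                                           
32a1c41 Add feature                                                        
$ █                                                                        
                                                                           
                                                                           
                                                                           
                                                                           
                                                                           
                                                                           
                                                                           
                                                                           
                                                                           
                                                                           
                                                                           
                                                                           
                                                                           
                                                                           
                                                                           
                                                                           


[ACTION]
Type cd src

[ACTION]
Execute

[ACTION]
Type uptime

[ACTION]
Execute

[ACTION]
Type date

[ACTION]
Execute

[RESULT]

$ echo "OK"                                                                
OK                                                                         
$ echo "build complete"                                                    
build complete                                                             
$ git log                                                                  
2910c4d Clean up                                                           
79703bc Clean up                                                           
4dd4a08 Refactor                                                           
32a1c41 Add feature                                                        
$ cd src                                                                   
                                                                           
$ uptime                                                                   
 10:00  up 233 days                                                        
$ date                                                                     
Mon Jan 19 15:06:00 UTC 2026                                               
$ █                                                                        
                                                                           
                                                                           
                                                                           
                                                                           
                                                                           
                                                                           
                                                                           
                                                                           
                                                                           
                                                                           


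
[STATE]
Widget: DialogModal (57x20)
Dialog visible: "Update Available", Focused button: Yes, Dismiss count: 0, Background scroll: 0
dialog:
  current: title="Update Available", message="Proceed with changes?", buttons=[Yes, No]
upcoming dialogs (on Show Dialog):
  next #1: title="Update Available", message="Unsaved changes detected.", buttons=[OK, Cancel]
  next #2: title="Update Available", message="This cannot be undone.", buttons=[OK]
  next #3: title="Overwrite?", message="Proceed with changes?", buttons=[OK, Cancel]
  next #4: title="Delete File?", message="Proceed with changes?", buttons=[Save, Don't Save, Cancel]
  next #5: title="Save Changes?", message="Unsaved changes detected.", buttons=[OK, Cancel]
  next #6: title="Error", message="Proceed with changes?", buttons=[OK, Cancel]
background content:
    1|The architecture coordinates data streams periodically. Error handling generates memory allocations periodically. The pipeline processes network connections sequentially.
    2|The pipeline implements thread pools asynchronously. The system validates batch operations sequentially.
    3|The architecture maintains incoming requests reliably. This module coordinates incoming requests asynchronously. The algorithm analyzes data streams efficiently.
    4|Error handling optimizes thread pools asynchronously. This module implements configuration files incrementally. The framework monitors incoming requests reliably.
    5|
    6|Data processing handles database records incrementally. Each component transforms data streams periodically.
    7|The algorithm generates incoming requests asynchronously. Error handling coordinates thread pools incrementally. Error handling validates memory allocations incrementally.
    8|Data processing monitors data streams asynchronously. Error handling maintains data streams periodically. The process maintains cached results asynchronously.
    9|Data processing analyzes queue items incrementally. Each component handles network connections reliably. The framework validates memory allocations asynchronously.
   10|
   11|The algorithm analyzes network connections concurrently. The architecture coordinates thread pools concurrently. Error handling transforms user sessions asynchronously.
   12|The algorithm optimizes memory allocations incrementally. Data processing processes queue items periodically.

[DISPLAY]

The architecture coordinates data streams periodically. E
The pipeline implements thread pools asynchronously. The 
The architecture maintains incoming requests reliably. Th
Error handling optimizes thread pools asynchronously. Thi
                                                         
Data processing handles database records incrementally. E
The algorithm generates incoming requests asynchronously.
Data processing ┌───────────────────────┐nchronously. Err
Data processing │    Update Available   │ementally. Each 
                │ Proceed with changes? │                
The algorithm an│       [Yes]  No       │s concurrently. 
The algorithm op└───────────────────────┘s incrementally.
                                                         
                                                         
                                                         
                                                         
                                                         
                                                         
                                                         
                                                         


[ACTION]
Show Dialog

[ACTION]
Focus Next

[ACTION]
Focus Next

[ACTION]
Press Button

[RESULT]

The architecture coordinates data streams periodically. E
The pipeline implements thread pools asynchronously. The 
The architecture maintains incoming requests reliably. Th
Error handling optimizes thread pools asynchronously. Thi
                                                         
Data processing handles database records incrementally. E
The algorithm generates incoming requests asynchronously.
Data processing monitors data streams asynchronously. Err
Data processing analyzes queue items incrementally. Each 
                                                         
The algorithm analyzes network connections concurrently. 
The algorithm optimizes memory allocations incrementally.
                                                         
                                                         
                                                         
                                                         
                                                         
                                                         
                                                         
                                                         


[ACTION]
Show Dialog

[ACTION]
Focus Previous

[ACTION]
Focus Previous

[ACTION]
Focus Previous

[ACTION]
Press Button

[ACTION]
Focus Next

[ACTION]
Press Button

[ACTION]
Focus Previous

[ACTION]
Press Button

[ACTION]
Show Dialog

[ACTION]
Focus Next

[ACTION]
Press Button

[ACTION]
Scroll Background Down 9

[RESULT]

                                                         
The algorithm analyzes network connections concurrently. 
The algorithm optimizes memory allocations incrementally.
                                                         
                                                         
                                                         
                                                         
                                                         
                                                         
                                                         
                                                         
                                                         
                                                         
                                                         
                                                         
                                                         
                                                         
                                                         
                                                         
                                                         


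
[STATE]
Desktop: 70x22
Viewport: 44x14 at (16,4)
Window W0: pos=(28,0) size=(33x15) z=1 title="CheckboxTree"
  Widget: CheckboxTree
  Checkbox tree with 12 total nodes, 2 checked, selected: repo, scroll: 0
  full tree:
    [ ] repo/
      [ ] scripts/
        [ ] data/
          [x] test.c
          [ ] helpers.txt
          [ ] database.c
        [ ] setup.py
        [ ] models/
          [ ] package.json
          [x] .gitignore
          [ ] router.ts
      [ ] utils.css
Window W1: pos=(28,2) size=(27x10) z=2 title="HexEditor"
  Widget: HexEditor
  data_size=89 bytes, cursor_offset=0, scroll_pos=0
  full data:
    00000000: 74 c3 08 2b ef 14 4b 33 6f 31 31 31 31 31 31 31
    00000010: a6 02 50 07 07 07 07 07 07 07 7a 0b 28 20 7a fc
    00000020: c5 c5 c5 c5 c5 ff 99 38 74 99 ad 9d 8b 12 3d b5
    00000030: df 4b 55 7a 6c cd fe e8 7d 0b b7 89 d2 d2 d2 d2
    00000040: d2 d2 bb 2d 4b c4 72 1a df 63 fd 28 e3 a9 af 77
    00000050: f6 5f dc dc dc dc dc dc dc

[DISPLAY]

            ┠─────────────────────────┨     
            ┃00000000  74 c3 08 2b ef ┃     
            ┃00000010  a6 02 50 07 07 ┃     
            ┃00000020  c5 c5 c5 c5 c5 ┃     
            ┃00000030  df 4b 55 7a 6c ┃     
            ┃00000040  d2 d2 bb 2d 4b ┃     
            ┃00000050  f6 5f dc dc dc ┃     
            ┗━━━━━━━━━━━━━━━━━━━━━━━━━┛     
            ┃       [x] .gitignore          
            ┃       [ ] router.ts           
            ┗━━━━━━━━━━━━━━━━━━━━━━━━━━━━━━━
                                            
                                            
                                            


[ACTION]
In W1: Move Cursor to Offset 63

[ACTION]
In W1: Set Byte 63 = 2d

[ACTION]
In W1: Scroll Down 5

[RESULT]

            ┠─────────────────────────┨     
            ┃00000050  f6 5f dc dc dc ┃     
            ┃                         ┃     
            ┃                         ┃     
            ┃                         ┃     
            ┃                         ┃     
            ┃                         ┃     
            ┗━━━━━━━━━━━━━━━━━━━━━━━━━┛     
            ┃       [x] .gitignore          
            ┃       [ ] router.ts           
            ┗━━━━━━━━━━━━━━━━━━━━━━━━━━━━━━━
                                            
                                            
                                            


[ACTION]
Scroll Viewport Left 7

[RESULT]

                   ┠────────────────────────
                   ┃00000050  f6 5f dc dc dc
                   ┃                        
                   ┃                        
                   ┃                        
                   ┃                        
                   ┃                        
                   ┗━━━━━━━━━━━━━━━━━━━━━━━━
                   ┃       [x] .gitignore   
                   ┃       [ ] router.ts    
                   ┗━━━━━━━━━━━━━━━━━━━━━━━━
                                            
                                            
                                            


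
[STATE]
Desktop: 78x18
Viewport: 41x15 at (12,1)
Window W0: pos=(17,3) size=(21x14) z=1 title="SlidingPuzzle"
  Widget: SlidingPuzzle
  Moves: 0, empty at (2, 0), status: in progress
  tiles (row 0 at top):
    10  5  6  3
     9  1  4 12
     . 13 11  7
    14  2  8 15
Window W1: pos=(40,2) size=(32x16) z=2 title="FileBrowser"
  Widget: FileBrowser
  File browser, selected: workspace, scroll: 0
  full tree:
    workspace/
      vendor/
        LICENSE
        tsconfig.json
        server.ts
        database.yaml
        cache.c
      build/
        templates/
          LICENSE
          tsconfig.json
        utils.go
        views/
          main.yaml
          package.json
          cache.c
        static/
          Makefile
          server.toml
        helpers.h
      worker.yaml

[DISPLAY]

                                         
                            ┏━━━━━━━━━━━━
     ┏━━━━━━━━━━━━━━━━━━━┓  ┃ FileBrowser
     ┃ SlidingPuzzle     ┃  ┠────────────
     ┠───────────────────┨  ┃> [-] worksp
     ┃┌────┬────┬────┬───┃  ┃    [+] vend
     ┃│ 10 │  5 │  6 │  3┃  ┃    [+] buil
     ┃├────┼────┼────┼───┃  ┃    worker.y
     ┃│  9 │  1 │  4 │ 12┃  ┃            
     ┃├────┼────┼────┼───┃  ┃            
     ┃│    │ 13 │ 11 │  7┃  ┃            
     ┃├────┼────┼────┼───┃  ┃            
     ┃│ 14 │  2 │  8 │ 15┃  ┃            
     ┃└────┴────┴────┴───┃  ┃            
     ┃Moves: 0           ┃  ┃            


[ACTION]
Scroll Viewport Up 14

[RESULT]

                                         
                                         
                            ┏━━━━━━━━━━━━
     ┏━━━━━━━━━━━━━━━━━━━┓  ┃ FileBrowser
     ┃ SlidingPuzzle     ┃  ┠────────────
     ┠───────────────────┨  ┃> [-] worksp
     ┃┌────┬────┬────┬───┃  ┃    [+] vend
     ┃│ 10 │  5 │  6 │  3┃  ┃    [+] buil
     ┃├────┼────┼────┼───┃  ┃    worker.y
     ┃│  9 │  1 │  4 │ 12┃  ┃            
     ┃├────┼────┼────┼───┃  ┃            
     ┃│    │ 13 │ 11 │  7┃  ┃            
     ┃├────┼────┼────┼───┃  ┃            
     ┃│ 14 │  2 │  8 │ 15┃  ┃            
     ┃└────┴────┴────┴───┃  ┃            


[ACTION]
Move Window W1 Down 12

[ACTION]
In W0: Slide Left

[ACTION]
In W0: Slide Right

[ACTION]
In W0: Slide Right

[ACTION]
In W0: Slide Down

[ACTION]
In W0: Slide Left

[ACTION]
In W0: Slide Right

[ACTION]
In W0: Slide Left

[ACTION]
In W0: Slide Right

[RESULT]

                                         
                                         
                            ┏━━━━━━━━━━━━
     ┏━━━━━━━━━━━━━━━━━━━┓  ┃ FileBrowser
     ┃ SlidingPuzzle     ┃  ┠────────────
     ┠───────────────────┨  ┃> [-] worksp
     ┃┌────┬────┬────┬───┃  ┃    [+] vend
     ┃│ 10 │  5 │  6 │  3┃  ┃    [+] buil
     ┃├────┼────┼────┼───┃  ┃    worker.y
     ┃│    │  1 │  4 │ 12┃  ┃            
     ┃├────┼────┼────┼───┃  ┃            
     ┃│  9 │ 13 │ 11 │  7┃  ┃            
     ┃├────┼────┼────┼───┃  ┃            
     ┃│ 14 │  2 │  8 │ 15┃  ┃            
     ┃└────┴────┴────┴───┃  ┃            
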